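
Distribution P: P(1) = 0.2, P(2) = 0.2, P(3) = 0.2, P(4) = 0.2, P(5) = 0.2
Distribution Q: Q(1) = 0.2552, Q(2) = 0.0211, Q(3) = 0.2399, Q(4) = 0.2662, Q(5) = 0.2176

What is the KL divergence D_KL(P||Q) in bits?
0.4193 bits

D_KL(P||Q) = Σ P(x) log₂(P(x)/Q(x))

Computing term by term:
  P(1)·log₂(P(1)/Q(1)) = 0.2·log₂(0.2/0.2552) = -0.07033
  P(2)·log₂(P(2)/Q(2)) = 0.2·log₂(0.2/0.0211) = 0.64894
  P(3)·log₂(P(3)/Q(3)) = 0.2·log₂(0.2/0.2399) = -0.05249
  P(4)·log₂(P(4)/Q(4)) = 0.2·log₂(0.2/0.2662) = -0.08250
  P(5)·log₂(P(5)/Q(5)) = 0.2·log₂(0.2/0.2176) = -0.02434

D_KL(P||Q) = -0.07033 + 0.64894 - 0.05249 - 0.08250 - 0.02434 = 0.41928 ≈ 0.4193 bits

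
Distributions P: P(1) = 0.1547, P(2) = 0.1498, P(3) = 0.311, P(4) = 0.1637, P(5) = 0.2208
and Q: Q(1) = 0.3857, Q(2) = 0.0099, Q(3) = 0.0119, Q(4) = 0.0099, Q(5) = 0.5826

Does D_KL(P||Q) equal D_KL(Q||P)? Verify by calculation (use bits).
D_KL(P||Q) = 2.2009 bits, D_KL(Q||P) = 1.1890 bits. No — D_KL(P||Q) ≠ D_KL(Q||P) for this pair.

D_KL(P||Q) = Σ P(x) log₂(P(x)/Q(x))

Computing term by term:
  P(1)·log₂(P(1)/Q(1)) = 0.1547·log₂(0.1547/0.3857) = -0.20390
  P(2)·log₂(P(2)/Q(2)) = 0.1498·log₂(0.1498/0.0099) = 0.58714
  P(3)·log₂(P(3)/Q(3)) = 0.311·log₂(0.311/0.0119) = 1.46415
  P(4)·log₂(P(4)/Q(4)) = 0.1637·log₂(0.1637/0.0099) = 0.66257
  P(5)·log₂(P(5)/Q(5)) = 0.2208·log₂(0.2208/0.5826) = -0.30907

D_KL(P||Q) = -0.20390 + 0.58714 + 1.46415 + 0.66257 - 0.30907 = 2.20089 ≈ 2.2009 bits

D_KL(Q||P) = Σ Q(x) log₂(Q(x)/P(x))

Computing term by term:
  Q(1)·log₂(Q(1)/P(1)) = 0.3857·log₂(0.3857/0.1547) = 0.50835
  Q(2)·log₂(Q(2)/P(2)) = 0.0099·log₂(0.0099/0.1498) = -0.03880
  Q(3)·log₂(Q(3)/P(3)) = 0.0119·log₂(0.0119/0.311) = -0.05602
  Q(4)·log₂(Q(4)/P(4)) = 0.0099·log₂(0.0099/0.1637) = -0.04007
  Q(5)·log₂(Q(5)/P(5)) = 0.5826·log₂(0.5826/0.2208) = 0.81550

D_KL(Q||P) = 0.50835 - 0.03880 - 0.05602 - 0.04007 + 0.81550 = 1.18896 ≈ 1.1890 bits

These are NOT equal (difference: 1.0119 bits). KL divergence is asymmetric: D_KL(P||Q) ≠ D_KL(Q||P) in general.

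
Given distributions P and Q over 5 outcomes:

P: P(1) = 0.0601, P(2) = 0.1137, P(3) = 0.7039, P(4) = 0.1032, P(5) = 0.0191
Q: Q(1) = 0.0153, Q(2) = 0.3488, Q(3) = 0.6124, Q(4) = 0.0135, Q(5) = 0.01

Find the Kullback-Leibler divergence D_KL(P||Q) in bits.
0.3968 bits

D_KL(P||Q) = Σ P(x) log₂(P(x)/Q(x))

Computing term by term:
  P(1)·log₂(P(1)/Q(1)) = 0.0601·log₂(0.0601/0.0153) = 0.11863
  P(2)·log₂(P(2)/Q(2)) = 0.1137·log₂(0.1137/0.3488) = -0.18387
  P(3)·log₂(P(3)/Q(3)) = 0.7039·log₂(0.7039/0.6124) = 0.14141
  P(4)·log₂(P(4)/Q(4)) = 0.1032·log₂(0.1032/0.0135) = 0.30283
  P(5)·log₂(P(5)/Q(5)) = 0.0191·log₂(0.0191/0.01) = 0.01783

D_KL(P||Q) = 0.11863 - 0.18387 + 0.14141 + 0.30283 + 0.01783 = 0.39683 ≈ 0.3968 bits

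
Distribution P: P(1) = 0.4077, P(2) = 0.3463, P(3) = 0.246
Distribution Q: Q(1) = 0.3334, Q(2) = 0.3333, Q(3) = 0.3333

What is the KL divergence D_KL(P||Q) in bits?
0.0297 bits

D_KL(P||Q) = Σ P(x) log₂(P(x)/Q(x))

Computing term by term:
  P(1)·log₂(P(1)/Q(1)) = 0.4077·log₂(0.4077/0.3334) = 0.11834
  P(2)·log₂(P(2)/Q(2)) = 0.3463·log₂(0.3463/0.3333) = 0.01912
  P(3)·log₂(P(3)/Q(3)) = 0.246·log₂(0.246/0.3333) = -0.10779

D_KL(P||Q) = 0.11834 + 0.01912 - 0.10779 = 0.02967 ≈ 0.0297 bits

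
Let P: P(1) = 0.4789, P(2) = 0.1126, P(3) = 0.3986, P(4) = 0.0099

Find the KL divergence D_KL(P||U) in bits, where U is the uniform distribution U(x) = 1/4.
0.5417 bits

U(i) = 1/4 for all i

D_KL(P||U) = Σ P(x) log₂(P(x) / (1/4))
           = Σ P(x) log₂(P(x)) + log₂(4)
           = log₂(4) - H(P)

H(P) = -Σ P(x) log₂(P(x)):
  -P(1)·log₂(P(1)) = -(0.4789)·log₂(0.4789) = 0.50869
  -P(2)·log₂(P(2)) = -(0.1126)·log₂(0.1126) = 0.35477
  -P(3)·log₂(P(3)) = -(0.3986)·log₂(0.3986) = 0.52894
  -P(4)·log₂(P(4)) = -(0.0099)·log₂(0.0099) = 0.06592
H(P) = 0.50869 + 0.35477 + 0.52894 + 0.06592 = 1.45832 bits

log₂(4) = 2.00000 bits

D_KL(P||U) = 2.00000 - 1.45832 = 0.54168 ≈ 0.5417 bits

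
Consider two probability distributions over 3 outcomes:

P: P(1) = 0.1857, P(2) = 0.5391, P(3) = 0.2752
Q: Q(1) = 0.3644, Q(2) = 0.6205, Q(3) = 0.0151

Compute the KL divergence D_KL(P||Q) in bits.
0.8625 bits

D_KL(P||Q) = Σ P(x) log₂(P(x)/Q(x))

Computing term by term:
  P(1)·log₂(P(1)/Q(1)) = 0.1857·log₂(0.1857/0.3644) = -0.18060
  P(2)·log₂(P(2)/Q(2)) = 0.5391·log₂(0.5391/0.6205) = -0.10937
  P(3)·log₂(P(3)/Q(3)) = 0.2752·log₂(0.2752/0.0151) = 1.15250

D_KL(P||Q) = -0.18060 - 0.10937 + 1.15250 = 0.86253 ≈ 0.8625 bits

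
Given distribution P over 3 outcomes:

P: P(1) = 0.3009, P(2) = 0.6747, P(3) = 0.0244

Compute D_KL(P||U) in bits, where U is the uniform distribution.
0.5499 bits

U(i) = 1/3 for all i

D_KL(P||U) = Σ P(x) log₂(P(x) / (1/3))
           = Σ P(x) log₂(P(x)) + log₂(3)
           = log₂(3) - H(P)

H(P) = -Σ P(x) log₂(P(x)):
  -P(1)·log₂(P(1)) = -(0.3009)·log₂(0.3009) = 0.52135
  -P(2)·log₂(P(2)) = -(0.6747)·log₂(0.6747) = 0.38302
  -P(3)·log₂(P(3)) = -(0.0244)·log₂(0.0244) = 0.13071
H(P) = 0.52135 + 0.38302 + 0.13071 = 1.03508 bits

log₂(3) = 1.58496 bits

D_KL(P||U) = 1.58496 - 1.03508 = 0.54988 ≈ 0.5499 bits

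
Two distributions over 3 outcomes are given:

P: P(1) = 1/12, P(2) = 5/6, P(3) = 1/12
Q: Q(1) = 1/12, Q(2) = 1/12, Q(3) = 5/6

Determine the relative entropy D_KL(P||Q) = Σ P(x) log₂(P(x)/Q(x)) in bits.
2.4914 bits

D_KL(P||Q) = Σ P(x) log₂(P(x)/Q(x))

Computing term by term:
  P(1)·log₂(P(1)/Q(1)) = (1/12)·log₂((1/12)/(1/12)) = 0.00000
  P(2)·log₂(P(2)/Q(2)) = (5/6)·log₂((5/6)/(1/12)) = 2.76827
  P(3)·log₂(P(3)/Q(3)) = (1/12)·log₂((1/12)/(5/6)) = -0.27683

D_KL(P||Q) = 0.00000 + 2.76827 - 0.27683 = 2.49144 ≈ 2.4914 bits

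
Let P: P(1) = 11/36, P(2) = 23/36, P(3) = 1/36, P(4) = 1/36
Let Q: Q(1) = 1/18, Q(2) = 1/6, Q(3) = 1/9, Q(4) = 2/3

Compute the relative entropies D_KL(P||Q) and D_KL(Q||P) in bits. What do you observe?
D_KL(P||Q) = 1.8071 bits, D_KL(Q||P) = 2.8191 bits. The two directions give different values (D_KL(Q||P) exceeds D_KL(P||Q) by 1.0120 bits): KL divergence is asymmetric.

D_KL(P||Q) = Σ P(x) log₂(P(x)/Q(x))

Computing term by term:
  P(1)·log₂(P(1)/Q(1)) = (11/36)·log₂((11/36)/(1/18)) = 0.75149
  P(2)·log₂(P(2)/Q(2)) = (23/36)·log₂((23/36)/(1/6)) = 1.23855
  P(3)·log₂(P(3)/Q(3)) = (1/36)·log₂((1/36)/(1/9)) = -0.05556
  P(4)·log₂(P(4)/Q(4)) = (1/36)·log₂((1/36)/(2/3)) = -0.12736

D_KL(P||Q) = 0.75149 + 1.23855 - 0.05556 - 0.12736 = 1.80712 ≈ 1.8071 bits

D_KL(Q||P) = Σ Q(x) log₂(Q(x)/P(x))

Computing term by term:
  Q(1)·log₂(Q(1)/P(1)) = (1/18)·log₂((1/18)/(11/36)) = -0.13664
  Q(2)·log₂(Q(2)/P(2)) = (1/6)·log₂((1/6)/(23/36)) = -0.32310
  Q(3)·log₂(Q(3)/P(3)) = (1/9)·log₂((1/9)/(1/36)) = 0.22222
  Q(4)·log₂(Q(4)/P(4)) = (2/3)·log₂((2/3)/(1/36)) = 3.05664

D_KL(Q||P) = -0.13664 - 0.32310 + 0.22222 + 3.05664 = 2.81912 ≈ 2.8191 bits

These are NOT equal (difference: 1.0120 bits). KL divergence is asymmetric: D_KL(P||Q) ≠ D_KL(Q||P) in general.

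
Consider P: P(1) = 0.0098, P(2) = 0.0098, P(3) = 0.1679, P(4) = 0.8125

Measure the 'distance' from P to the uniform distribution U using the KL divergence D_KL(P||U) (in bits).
1.1936 bits

U(i) = 1/4 for all i

D_KL(P||U) = Σ P(x) log₂(P(x) / (1/4))
           = Σ P(x) log₂(P(x)) + log₂(4)
           = log₂(4) - H(P)

H(P) = -Σ P(x) log₂(P(x)):
  -P(1)·log₂(P(1)) = -(0.0098)·log₂(0.0098) = 0.06540
  -P(2)·log₂(P(2)) = -(0.0098)·log₂(0.0098) = 0.06540
  -P(3)·log₂(P(3)) = -(0.1679)·log₂(0.1679) = 0.43223
  -P(4)·log₂(P(4)) = -(0.8125)·log₂(0.8125) = 0.24339
H(P) = 0.06540 + 0.06540 + 0.43223 + 0.24339 = 0.80642 bits

log₂(4) = 2.00000 bits

D_KL(P||U) = 2.00000 - 0.80642 = 1.19358 ≈ 1.1936 bits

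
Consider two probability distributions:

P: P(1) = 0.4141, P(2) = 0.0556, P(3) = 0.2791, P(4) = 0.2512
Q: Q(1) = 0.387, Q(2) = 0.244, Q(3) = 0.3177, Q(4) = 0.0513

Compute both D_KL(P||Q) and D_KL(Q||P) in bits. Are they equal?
D_KL(P||Q) = 0.4453 bits, D_KL(Q||P) = 0.4246 bits. No, they are not equal.

D_KL(P||Q) = Σ P(x) log₂(P(x)/Q(x))

Computing term by term:
  P(1)·log₂(P(1)/Q(1)) = 0.4141·log₂(0.4141/0.387) = 0.04044
  P(2)·log₂(P(2)/Q(2)) = 0.0556·log₂(0.0556/0.244) = -0.11864
  P(3)·log₂(P(3)/Q(3)) = 0.2791·log₂(0.2791/0.3177) = -0.05216
  P(4)·log₂(P(4)/Q(4)) = 0.2512·log₂(0.2512/0.0513) = 0.57570

D_KL(P||Q) = 0.04044 - 0.11864 - 0.05216 + 0.57570 = 0.44534 ≈ 0.4453 bits

D_KL(Q||P) = Σ Q(x) log₂(Q(x)/P(x))

Computing term by term:
  Q(1)·log₂(Q(1)/P(1)) = 0.387·log₂(0.387/0.4141) = -0.03779
  Q(2)·log₂(Q(2)/P(2)) = 0.244·log₂(0.244/0.0556) = 0.52063
  Q(3)·log₂(Q(3)/P(3)) = 0.3177·log₂(0.3177/0.2791) = 0.05937
  Q(4)·log₂(Q(4)/P(4)) = 0.0513·log₂(0.0513/0.2512) = -0.11757

D_KL(Q||P) = -0.03779 + 0.52063 + 0.05937 - 0.11757 = 0.42464 ≈ 0.4246 bits

These are NOT equal (difference: 0.0207 bits). KL divergence is asymmetric: D_KL(P||Q) ≠ D_KL(Q||P) in general.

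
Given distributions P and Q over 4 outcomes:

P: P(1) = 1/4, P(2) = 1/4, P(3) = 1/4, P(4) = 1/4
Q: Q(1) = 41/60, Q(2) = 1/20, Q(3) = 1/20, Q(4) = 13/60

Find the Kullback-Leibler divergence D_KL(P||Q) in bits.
0.8499 bits

D_KL(P||Q) = Σ P(x) log₂(P(x)/Q(x))

Computing term by term:
  P(1)·log₂(P(1)/Q(1)) = (1/4)·log₂((1/4)/(41/60)) = -0.36267
  P(2)·log₂(P(2)/Q(2)) = (1/4)·log₂((1/4)/(1/20)) = 0.58048
  P(3)·log₂(P(3)/Q(3)) = (1/4)·log₂((1/4)/(1/20)) = 0.58048
  P(4)·log₂(P(4)/Q(4)) = (1/4)·log₂((1/4)/(13/60)) = 0.05161

D_KL(P||Q) = -0.36267 + 0.58048 + 0.58048 + 0.05161 = 0.84990 ≈ 0.8499 bits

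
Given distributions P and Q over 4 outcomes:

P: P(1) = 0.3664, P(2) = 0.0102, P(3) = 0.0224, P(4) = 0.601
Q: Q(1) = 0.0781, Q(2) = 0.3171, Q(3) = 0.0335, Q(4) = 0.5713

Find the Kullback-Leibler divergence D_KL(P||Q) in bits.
0.7974 bits

D_KL(P||Q) = Σ P(x) log₂(P(x)/Q(x))

Computing term by term:
  P(1)·log₂(P(1)/Q(1)) = 0.3664·log₂(0.3664/0.0781) = 0.81708
  P(2)·log₂(P(2)/Q(2)) = 0.0102·log₂(0.0102/0.3171) = -0.05057
  P(3)·log₂(P(3)/Q(3)) = 0.0224·log₂(0.0224/0.0335) = -0.01301
  P(4)·log₂(P(4)/Q(4)) = 0.601·log₂(0.601/0.5713) = 0.04394

D_KL(P||Q) = 0.81708 - 0.05057 - 0.01301 + 0.04394 = 0.79744 ≈ 0.7974 bits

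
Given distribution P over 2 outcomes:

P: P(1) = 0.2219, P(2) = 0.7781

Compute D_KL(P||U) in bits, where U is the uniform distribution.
0.2364 bits

U(i) = 1/2 for all i

D_KL(P||U) = Σ P(x) log₂(P(x) / (1/2))
           = Σ P(x) log₂(P(x)) + log₂(2)
           = log₂(2) - H(P)

H(P) = -Σ P(x) log₂(P(x)):
  -P(1)·log₂(P(1)) = -(0.2219)·log₂(0.2219) = 0.48197
  -P(2)·log₂(P(2)) = -(0.7781)·log₂(0.7781) = 0.28165
H(P) = 0.48197 + 0.28165 = 0.76362 bits

log₂(2) = 1.00000 bits

D_KL(P||U) = 1.00000 - 0.76362 = 0.23638 ≈ 0.2364 bits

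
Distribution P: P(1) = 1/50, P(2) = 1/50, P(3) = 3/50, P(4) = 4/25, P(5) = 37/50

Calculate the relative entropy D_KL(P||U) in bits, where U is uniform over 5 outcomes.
1.1082 bits

U(i) = 1/5 for all i

D_KL(P||U) = Σ P(x) log₂(P(x) / (1/5))
           = Σ P(x) log₂(P(x)) + log₂(5)
           = log₂(5) - H(P)

H(P) = -Σ P(x) log₂(P(x)):
  -P(1)·log₂(P(1)) = -(1/50)·log₂(1/50) = 0.11288
  -P(2)·log₂(P(2)) = -(1/50)·log₂(1/50) = 0.11288
  -P(3)·log₂(P(3)) = -(3/50)·log₂(3/50) = 0.24353
  -P(4)·log₂(P(4)) = -(4/25)·log₂(4/25) = 0.42302
  -P(5)·log₂(P(5)) = -(37/50)·log₂(37/50) = 0.32146
H(P) = 0.11288 + 0.11288 + 0.24353 + 0.42302 + 0.32146 = 1.21377 bits

log₂(5) = 2.32193 bits

D_KL(P||U) = 2.32193 - 1.21377 = 1.10816 ≈ 1.1082 bits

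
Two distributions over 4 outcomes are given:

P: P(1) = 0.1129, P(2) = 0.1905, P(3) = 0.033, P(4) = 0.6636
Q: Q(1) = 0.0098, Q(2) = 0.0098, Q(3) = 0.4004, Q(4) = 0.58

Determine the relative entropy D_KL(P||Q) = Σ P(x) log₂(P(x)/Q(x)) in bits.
1.2237 bits

D_KL(P||Q) = Σ P(x) log₂(P(x)/Q(x))

Computing term by term:
  P(1)·log₂(P(1)/Q(1)) = 0.1129·log₂(0.1129/0.0098) = 0.39810
  P(2)·log₂(P(2)/Q(2)) = 0.1905·log₂(0.1905/0.0098) = 0.81550
  P(3)·log₂(P(3)/Q(3)) = 0.033·log₂(0.033/0.4004) = -0.11883
  P(4)·log₂(P(4)/Q(4)) = 0.6636·log₂(0.6636/0.58) = 0.12891

D_KL(P||Q) = 0.39810 + 0.81550 - 0.11883 + 0.12891 = 1.22368 ≈ 1.2237 bits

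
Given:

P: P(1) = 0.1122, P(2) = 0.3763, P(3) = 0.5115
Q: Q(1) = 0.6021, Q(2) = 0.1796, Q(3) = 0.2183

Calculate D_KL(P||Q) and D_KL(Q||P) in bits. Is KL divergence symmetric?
D_KL(P||Q) = 0.7579 bits, D_KL(Q||P) = 0.9996 bits. No, KL divergence is not symmetric.

D_KL(P||Q) = Σ P(x) log₂(P(x)/Q(x))

Computing term by term:
  P(1)·log₂(P(1)/Q(1)) = 0.1122·log₂(0.1122/0.6021) = -0.27196
  P(2)·log₂(P(2)/Q(2)) = 0.3763·log₂(0.3763/0.1796) = 0.40155
  P(3)·log₂(P(3)/Q(3)) = 0.5115·log₂(0.5115/0.2183) = 0.62834

D_KL(P||Q) = -0.27196 + 0.40155 + 0.62834 = 0.75793 ≈ 0.7579 bits

D_KL(Q||P) = Σ Q(x) log₂(Q(x)/P(x))

Computing term by term:
  Q(1)·log₂(Q(1)/P(1)) = 0.6021·log₂(0.6021/0.1122) = 1.45945
  Q(2)·log₂(Q(2)/P(2)) = 0.1796·log₂(0.1796/0.3763) = -0.19165
  Q(3)·log₂(Q(3)/P(3)) = 0.2183·log₂(0.2183/0.5115) = -0.26816

D_KL(Q||P) = 1.45945 - 0.19165 - 0.26816 = 0.99964 ≈ 0.9996 bits

These are NOT equal (difference: 0.2417 bits). KL divergence is asymmetric: D_KL(P||Q) ≠ D_KL(Q||P) in general.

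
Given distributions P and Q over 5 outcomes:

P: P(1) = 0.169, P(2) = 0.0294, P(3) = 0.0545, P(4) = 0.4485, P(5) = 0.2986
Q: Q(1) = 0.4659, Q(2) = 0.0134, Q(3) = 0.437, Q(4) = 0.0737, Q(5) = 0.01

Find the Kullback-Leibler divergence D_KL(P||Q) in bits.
2.2541 bits

D_KL(P||Q) = Σ P(x) log₂(P(x)/Q(x))

Computing term by term:
  P(1)·log₂(P(1)/Q(1)) = 0.169·log₂(0.169/0.4659) = -0.24725
  P(2)·log₂(P(2)/Q(2)) = 0.0294·log₂(0.0294/0.0134) = 0.03333
  P(3)·log₂(P(3)/Q(3)) = 0.0545·log₂(0.0545/0.437) = -0.16368
  P(4)·log₂(P(4)/Q(4)) = 0.4485·log₂(0.4485/0.0737) = 1.16851
  P(5)·log₂(P(5)/Q(5)) = 0.2986·log₂(0.2986/0.01) = 1.46318

D_KL(P||Q) = -0.24725 + 0.03333 - 0.16368 + 1.16851 + 1.46318 = 2.25409 ≈ 2.2541 bits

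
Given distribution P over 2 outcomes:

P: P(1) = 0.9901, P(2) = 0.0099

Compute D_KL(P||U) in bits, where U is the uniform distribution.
0.9199 bits

U(i) = 1/2 for all i

D_KL(P||U) = Σ P(x) log₂(P(x) / (1/2))
           = Σ P(x) log₂(P(x)) + log₂(2)
           = log₂(2) - H(P)

H(P) = -Σ P(x) log₂(P(x)):
  -P(1)·log₂(P(1)) = -(0.9901)·log₂(0.9901) = 0.01421
  -P(2)·log₂(P(2)) = -(0.0099)·log₂(0.0099) = 0.06592
H(P) = 0.01421 + 0.06592 = 0.08013 bits

log₂(2) = 1.00000 bits

D_KL(P||U) = 1.00000 - 0.08013 = 0.91987 ≈ 0.9199 bits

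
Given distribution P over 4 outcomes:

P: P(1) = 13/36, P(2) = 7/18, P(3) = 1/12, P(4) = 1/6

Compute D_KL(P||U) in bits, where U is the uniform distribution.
0.2099 bits

U(i) = 1/4 for all i

D_KL(P||U) = Σ P(x) log₂(P(x) / (1/4))
           = Σ P(x) log₂(P(x)) + log₂(4)
           = log₂(4) - H(P)

H(P) = -Σ P(x) log₂(P(x)):
  -P(1)·log₂(P(1)) = -(13/36)·log₂(13/36) = 0.53065
  -P(2)·log₂(P(2)) = -(7/18)·log₂(7/18) = 0.52989
  -P(3)·log₂(P(3)) = -(1/12)·log₂(1/12) = 0.29875
  -P(4)·log₂(P(4)) = -(1/6)·log₂(1/6) = 0.43083
H(P) = 0.53065 + 0.52989 + 0.29875 + 0.43083 = 1.79012 bits

log₂(4) = 2.00000 bits

D_KL(P||U) = 2.00000 - 1.79012 = 0.20988 ≈ 0.2099 bits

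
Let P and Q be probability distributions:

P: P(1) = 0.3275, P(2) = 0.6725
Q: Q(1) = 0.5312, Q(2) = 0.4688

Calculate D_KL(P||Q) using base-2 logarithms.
0.1216 bits

D_KL(P||Q) = Σ P(x) log₂(P(x)/Q(x))

Computing term by term:
  P(1)·log₂(P(1)/Q(1)) = 0.3275·log₂(0.3275/0.5312) = -0.22852
  P(2)·log₂(P(2)/Q(2)) = 0.6725·log₂(0.6725/0.4688) = 0.35008

D_KL(P||Q) = -0.22852 + 0.35008 = 0.12156 ≈ 0.1216 bits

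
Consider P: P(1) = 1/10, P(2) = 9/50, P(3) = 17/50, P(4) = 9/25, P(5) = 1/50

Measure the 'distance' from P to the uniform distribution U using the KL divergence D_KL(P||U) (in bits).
0.3718 bits

U(i) = 1/5 for all i

D_KL(P||U) = Σ P(x) log₂(P(x) / (1/5))
           = Σ P(x) log₂(P(x)) + log₂(5)
           = log₂(5) - H(P)

H(P) = -Σ P(x) log₂(P(x)):
  -P(1)·log₂(P(1)) = -(1/10)·log₂(1/10) = 0.33219
  -P(2)·log₂(P(2)) = -(9/50)·log₂(9/50) = 0.44531
  -P(3)·log₂(P(3)) = -(17/50)·log₂(17/50) = 0.52917
  -P(4)·log₂(P(4)) = -(9/25)·log₂(9/25) = 0.53062
  -P(5)·log₂(P(5)) = -(1/50)·log₂(1/50) = 0.11288
H(P) = 0.33219 + 0.44531 + 0.52917 + 0.53062 + 0.11288 = 1.95017 bits

log₂(5) = 2.32193 bits

D_KL(P||U) = 2.32193 - 1.95017 = 0.37176 ≈ 0.3718 bits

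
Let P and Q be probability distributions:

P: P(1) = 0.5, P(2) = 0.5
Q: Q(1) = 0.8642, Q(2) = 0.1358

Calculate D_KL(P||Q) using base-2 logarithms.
0.5455 bits

D_KL(P||Q) = Σ P(x) log₂(P(x)/Q(x))

Computing term by term:
  P(1)·log₂(P(1)/Q(1)) = 0.5·log₂(0.5/0.8642) = -0.39472
  P(2)·log₂(P(2)/Q(2)) = 0.5·log₂(0.5/0.1358) = 0.94022

D_KL(P||Q) = -0.39472 + 0.94022 = 0.54550 ≈ 0.5455 bits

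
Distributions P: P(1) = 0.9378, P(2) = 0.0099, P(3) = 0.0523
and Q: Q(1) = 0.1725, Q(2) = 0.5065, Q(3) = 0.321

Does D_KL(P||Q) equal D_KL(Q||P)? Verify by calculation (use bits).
D_KL(P||Q) = 2.0976 bits, D_KL(Q||P) = 3.2943 bits. No — D_KL(P||Q) ≠ D_KL(Q||P) for this pair.

D_KL(P||Q) = Σ P(x) log₂(P(x)/Q(x))

Computing term by term:
  P(1)·log₂(P(1)/Q(1)) = 0.9378·log₂(0.9378/0.1725) = 2.29075
  P(2)·log₂(P(2)/Q(2)) = 0.0099·log₂(0.0099/0.5065) = -0.05620
  P(3)·log₂(P(3)/Q(3)) = 0.0523·log₂(0.0523/0.321) = -0.13691

D_KL(P||Q) = 2.29075 - 0.05620 - 0.13691 = 2.09764 ≈ 2.0976 bits

D_KL(Q||P) = Σ Q(x) log₂(Q(x)/P(x))

Computing term by term:
  Q(1)·log₂(Q(1)/P(1)) = 0.1725·log₂(0.1725/0.9378) = -0.42136
  Q(2)·log₂(Q(2)/P(2)) = 0.5065·log₂(0.5065/0.0099) = 2.87540
  Q(3)·log₂(Q(3)/P(3)) = 0.321·log₂(0.321/0.0523) = 0.84028

D_KL(Q||P) = -0.42136 + 2.87540 + 0.84028 = 3.29432 ≈ 3.2943 bits

These are NOT equal (difference: 1.1967 bits). KL divergence is asymmetric: D_KL(P||Q) ≠ D_KL(Q||P) in general.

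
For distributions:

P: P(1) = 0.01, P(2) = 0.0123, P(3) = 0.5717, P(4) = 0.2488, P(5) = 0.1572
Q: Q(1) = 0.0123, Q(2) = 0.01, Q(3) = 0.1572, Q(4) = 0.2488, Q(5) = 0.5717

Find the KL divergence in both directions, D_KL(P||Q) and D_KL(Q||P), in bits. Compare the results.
D_KL(P||Q) = 0.7728 bits, D_KL(Q||P) = 0.7728 bits. The two directions give exactly the same value for this pair.

D_KL(P||Q) = Σ P(x) log₂(P(x)/Q(x))

Computing term by term:
  P(1)·log₂(P(1)/Q(1)) = 0.01·log₂(0.01/0.0123) = -0.00299
  P(2)·log₂(P(2)/Q(2)) = 0.0123·log₂(0.0123/0.01) = 0.00367
  P(3)·log₂(P(3)/Q(3)) = 0.5717·log₂(0.5717/0.1572) = 1.06488
  P(4)·log₂(P(4)/Q(4)) = 0.2488·log₂(0.2488/0.2488) = 0.00000
  P(5)·log₂(P(5)/Q(5)) = 0.1572·log₂(0.1572/0.5717) = -0.29281

D_KL(P||Q) = -0.00299 + 0.00367 + 1.06488 + 0.00000 - 0.29281 = 0.77275 ≈ 0.7728 bits

D_KL(Q||P) = Σ Q(x) log₂(Q(x)/P(x))

Computing term by term:
  Q(1)·log₂(Q(1)/P(1)) = 0.0123·log₂(0.0123/0.01) = 0.00367
  Q(2)·log₂(Q(2)/P(2)) = 0.01·log₂(0.01/0.0123) = -0.00299
  Q(3)·log₂(Q(3)/P(3)) = 0.1572·log₂(0.1572/0.5717) = -0.29281
  Q(4)·log₂(Q(4)/P(4)) = 0.2488·log₂(0.2488/0.2488) = 0.00000
  Q(5)·log₂(Q(5)/P(5)) = 0.5717·log₂(0.5717/0.1572) = 1.06488

D_KL(Q||P) = 0.00367 - 0.00299 - 0.29281 + 0.00000 + 1.06488 = 0.77275 ≈ 0.7728 bits

These ARE equal here. Q is P with outcomes relabeled (Q(1) = P(2), Q(2) = P(1), Q(3) = P(5), Q(5) = P(3)) by a relabeling that is its own inverse, so the two sums contain exactly the same terms in a different order. This is a special case — KL divergence is not symmetric in general: D_KL(P||Q) ≠ D_KL(Q||P) for most P, Q.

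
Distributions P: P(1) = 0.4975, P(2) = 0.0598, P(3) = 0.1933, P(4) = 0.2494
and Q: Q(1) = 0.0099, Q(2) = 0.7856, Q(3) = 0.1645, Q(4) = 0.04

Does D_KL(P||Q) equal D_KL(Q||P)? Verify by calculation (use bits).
D_KL(P||Q) = 3.2927 bits, D_KL(Q||P) = 2.7191 bits. No — D_KL(P||Q) ≠ D_KL(Q||P) for this pair.

D_KL(P||Q) = Σ P(x) log₂(P(x)/Q(x))

Computing term by term:
  P(1)·log₂(P(1)/Q(1)) = 0.4975·log₂(0.4975/0.0099) = 2.81143
  P(2)·log₂(P(2)/Q(2)) = 0.0598·log₂(0.0598/0.7856) = -0.22219
  P(3)·log₂(P(3)/Q(3)) = 0.1933·log₂(0.1933/0.1645) = 0.04499
  P(4)·log₂(P(4)/Q(4)) = 0.2494·log₂(0.2494/0.04) = 0.65851

D_KL(P||Q) = 2.81143 - 0.22219 + 0.04499 + 0.65851 = 3.29274 ≈ 3.2927 bits

D_KL(Q||P) = Σ Q(x) log₂(Q(x)/P(x))

Computing term by term:
  Q(1)·log₂(Q(1)/P(1)) = 0.0099·log₂(0.0099/0.4975) = -0.05595
  Q(2)·log₂(Q(2)/P(2)) = 0.7856·log₂(0.7856/0.0598) = 2.91896
  Q(3)·log₂(Q(3)/P(3)) = 0.1645·log₂(0.1645/0.1933) = -0.03829
  Q(4)·log₂(Q(4)/P(4)) = 0.04·log₂(0.04/0.2494) = -0.10562

D_KL(Q||P) = -0.05595 + 2.91896 - 0.03829 - 0.10562 = 2.71910 ≈ 2.7191 bits

These are NOT equal (difference: 0.5736 bits). KL divergence is asymmetric: D_KL(P||Q) ≠ D_KL(Q||P) in general.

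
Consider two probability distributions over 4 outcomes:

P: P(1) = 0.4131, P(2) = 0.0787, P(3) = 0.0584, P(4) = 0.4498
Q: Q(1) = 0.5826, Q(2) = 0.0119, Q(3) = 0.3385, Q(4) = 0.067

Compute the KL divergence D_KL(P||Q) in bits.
1.0972 bits

D_KL(P||Q) = Σ P(x) log₂(P(x)/Q(x))

Computing term by term:
  P(1)·log₂(P(1)/Q(1)) = 0.4131·log₂(0.4131/0.5826) = -0.20490
  P(2)·log₂(P(2)/Q(2)) = 0.0787·log₂(0.0787/0.0119) = 0.21449
  P(3)·log₂(P(3)/Q(3)) = 0.0584·log₂(0.0584/0.3385) = -0.14805
  P(4)·log₂(P(4)/Q(4)) = 0.4498·log₂(0.4498/0.067) = 1.23562

D_KL(P||Q) = -0.20490 + 0.21449 - 0.14805 + 1.23562 = 1.09716 ≈ 1.0972 bits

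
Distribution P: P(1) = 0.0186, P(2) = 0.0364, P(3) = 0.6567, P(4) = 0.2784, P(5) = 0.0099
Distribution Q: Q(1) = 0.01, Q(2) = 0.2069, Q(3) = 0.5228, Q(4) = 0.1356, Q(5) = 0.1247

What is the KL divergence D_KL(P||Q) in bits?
0.3942 bits

D_KL(P||Q) = Σ P(x) log₂(P(x)/Q(x))

Computing term by term:
  P(1)·log₂(P(1)/Q(1)) = 0.0186·log₂(0.0186/0.01) = 0.01665
  P(2)·log₂(P(2)/Q(2)) = 0.0364·log₂(0.0364/0.2069) = -0.09125
  P(3)·log₂(P(3)/Q(3)) = 0.6567·log₂(0.6567/0.5228) = 0.21604
  P(4)·log₂(P(4)/Q(4)) = 0.2784·log₂(0.2784/0.1356) = 0.28892
  P(5)·log₂(P(5)/Q(5)) = 0.0099·log₂(0.0099/0.1247) = -0.03618

D_KL(P||Q) = 0.01665 - 0.09125 + 0.21604 + 0.28892 - 0.03618 = 0.39418 ≈ 0.3942 bits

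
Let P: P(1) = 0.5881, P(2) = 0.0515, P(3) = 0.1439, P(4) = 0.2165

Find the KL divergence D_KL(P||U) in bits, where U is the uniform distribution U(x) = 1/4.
0.4488 bits

U(i) = 1/4 for all i

D_KL(P||U) = Σ P(x) log₂(P(x) / (1/4))
           = Σ P(x) log₂(P(x)) + log₂(4)
           = log₂(4) - H(P)

H(P) = -Σ P(x) log₂(P(x)):
  -P(1)·log₂(P(1)) = -(0.5881)·log₂(0.5881) = 0.45041
  -P(2)·log₂(P(2)) = -(0.0515)·log₂(0.0515) = 0.22038
  -P(3)·log₂(P(3)) = -(0.1439)·log₂(0.1439) = 0.40247
  -P(4)·log₂(P(4)) = -(0.2165)·log₂(0.2165) = 0.47794
H(P) = 0.45041 + 0.22038 + 0.40247 + 0.47794 = 1.55120 bits

log₂(4) = 2.00000 bits

D_KL(P||U) = 2.00000 - 1.55120 = 0.44880 ≈ 0.4488 bits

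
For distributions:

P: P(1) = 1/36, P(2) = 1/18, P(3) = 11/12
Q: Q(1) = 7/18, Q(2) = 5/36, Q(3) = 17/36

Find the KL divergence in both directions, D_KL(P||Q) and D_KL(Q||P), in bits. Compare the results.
D_KL(P||Q) = 0.6980 bits, D_KL(Q||P) = 1.2124 bits. D_KL(Q||P) is larger than D_KL(P||Q) by 0.5144 bits; the two directions differ.

D_KL(P||Q) = Σ P(x) log₂(P(x)/Q(x))

Computing term by term:
  P(1)·log₂(P(1)/Q(1)) = (1/36)·log₂((1/36)/(7/18)) = -0.10576
  P(2)·log₂(P(2)/Q(2)) = (1/18)·log₂((1/18)/(5/36)) = -0.07344
  P(3)·log₂(P(3)/Q(3)) = (11/12)·log₂((11/12)/(17/36)) = 0.87719

D_KL(P||Q) = -0.10576 - 0.07344 + 0.87719 = 0.69799 ≈ 0.6980 bits

D_KL(Q||P) = Σ Q(x) log₂(Q(x)/P(x))

Computing term by term:
  Q(1)·log₂(Q(1)/P(1)) = (7/18)·log₂((7/18)/(1/36)) = 1.48064
  Q(2)·log₂(Q(2)/P(2)) = (5/36)·log₂((5/36)/(1/18)) = 0.18360
  Q(3)·log₂(Q(3)/P(3)) = (17/36)·log₂((17/36)/(11/12)) = -0.45188

D_KL(Q||P) = 1.48064 + 0.18360 - 0.45188 = 1.21236 ≈ 1.2124 bits

These are NOT equal (difference: 0.5144 bits). KL divergence is asymmetric: D_KL(P||Q) ≠ D_KL(Q||P) in general.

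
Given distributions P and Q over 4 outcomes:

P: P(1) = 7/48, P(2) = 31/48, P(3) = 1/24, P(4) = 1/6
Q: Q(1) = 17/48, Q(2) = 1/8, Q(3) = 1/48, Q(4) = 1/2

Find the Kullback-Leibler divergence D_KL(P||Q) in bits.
1.1210 bits

D_KL(P||Q) = Σ P(x) log₂(P(x)/Q(x))

Computing term by term:
  P(1)·log₂(P(1)/Q(1)) = (7/48)·log₂((7/48)/(17/48)) = -0.18668
  P(2)·log₂(P(2)/Q(2)) = (31/48)·log₂((31/48)/(1/8)) = 1.53013
  P(3)·log₂(P(3)/Q(3)) = (1/24)·log₂((1/24)/(1/48)) = 0.04167
  P(4)·log₂(P(4)/Q(4)) = (1/6)·log₂((1/6)/(1/2)) = -0.26416

D_KL(P||Q) = -0.18668 + 1.53013 + 0.04167 - 0.26416 = 1.12096 ≈ 1.1210 bits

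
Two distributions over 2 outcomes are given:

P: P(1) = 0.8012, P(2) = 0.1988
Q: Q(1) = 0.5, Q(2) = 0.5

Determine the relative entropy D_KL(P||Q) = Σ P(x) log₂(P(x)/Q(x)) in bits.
0.2805 bits

D_KL(P||Q) = Σ P(x) log₂(P(x)/Q(x))

Computing term by term:
  P(1)·log₂(P(1)/Q(1)) = 0.8012·log₂(0.8012/0.5) = 0.54500
  P(2)·log₂(P(2)/Q(2)) = 0.1988·log₂(0.1988/0.5) = -0.26453

D_KL(P||Q) = 0.54500 - 0.26453 = 0.28047 ≈ 0.2805 bits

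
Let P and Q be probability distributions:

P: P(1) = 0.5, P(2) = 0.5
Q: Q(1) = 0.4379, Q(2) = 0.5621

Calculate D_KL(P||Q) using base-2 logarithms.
0.0112 bits

D_KL(P||Q) = Σ P(x) log₂(P(x)/Q(x))

Computing term by term:
  P(1)·log₂(P(1)/Q(1)) = 0.5·log₂(0.5/0.4379) = 0.09566
  P(2)·log₂(P(2)/Q(2)) = 0.5·log₂(0.5/0.5621) = -0.08445

D_KL(P||Q) = 0.09566 - 0.08445 = 0.01121 ≈ 0.0112 bits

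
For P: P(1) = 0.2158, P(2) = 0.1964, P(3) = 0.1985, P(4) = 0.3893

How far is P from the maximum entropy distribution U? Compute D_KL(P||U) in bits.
0.0685 bits

U(i) = 1/4 for all i

D_KL(P||U) = Σ P(x) log₂(P(x) / (1/4))
           = Σ P(x) log₂(P(x)) + log₂(4)
           = log₂(4) - H(P)

H(P) = -Σ P(x) log₂(P(x)):
  -P(1)·log₂(P(1)) = -(0.2158)·log₂(0.2158) = 0.47740
  -P(2)·log₂(P(2)) = -(0.1964)·log₂(0.1964) = 0.46117
  -P(3)·log₂(P(3)) = -(0.1985)·log₂(0.1985) = 0.46306
  -P(4)·log₂(P(4)) = -(0.3893)·log₂(0.3893) = 0.52986
H(P) = 0.47740 + 0.46117 + 0.46306 + 0.52986 = 1.93149 bits

log₂(4) = 2.00000 bits

D_KL(P||U) = 2.00000 - 1.93149 = 0.06851 ≈ 0.0685 bits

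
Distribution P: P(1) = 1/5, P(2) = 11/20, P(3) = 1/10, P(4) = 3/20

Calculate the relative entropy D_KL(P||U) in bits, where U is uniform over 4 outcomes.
0.3185 bits

U(i) = 1/4 for all i

D_KL(P||U) = Σ P(x) log₂(P(x) / (1/4))
           = Σ P(x) log₂(P(x)) + log₂(4)
           = log₂(4) - H(P)

H(P) = -Σ P(x) log₂(P(x)):
  -P(1)·log₂(P(1)) = -(1/5)·log₂(1/5) = 0.46439
  -P(2)·log₂(P(2)) = -(11/20)·log₂(11/20) = 0.47437
  -P(3)·log₂(P(3)) = -(1/10)·log₂(1/10) = 0.33219
  -P(4)·log₂(P(4)) = -(3/20)·log₂(3/20) = 0.41054
H(P) = 0.46439 + 0.47437 + 0.33219 + 0.41054 = 1.68149 bits

log₂(4) = 2.00000 bits

D_KL(P||U) = 2.00000 - 1.68149 = 0.31851 ≈ 0.3185 bits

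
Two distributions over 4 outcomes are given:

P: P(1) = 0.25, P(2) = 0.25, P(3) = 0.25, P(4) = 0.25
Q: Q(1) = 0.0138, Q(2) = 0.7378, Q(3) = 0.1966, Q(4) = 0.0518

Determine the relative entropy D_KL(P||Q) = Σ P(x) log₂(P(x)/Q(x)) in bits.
1.3089 bits

D_KL(P||Q) = Σ P(x) log₂(P(x)/Q(x))

Computing term by term:
  P(1)·log₂(P(1)/Q(1)) = 0.25·log₂(0.25/0.0138) = 1.04480
  P(2)·log₂(P(2)/Q(2)) = 0.25·log₂(0.25/0.7378) = -0.39033
  P(3)·log₂(P(3)/Q(3)) = 0.25·log₂(0.25/0.1966) = 0.08667
  P(4)·log₂(P(4)/Q(4)) = 0.25·log₂(0.25/0.0518) = 0.56773

D_KL(P||Q) = 1.04480 - 0.39033 + 0.08667 + 0.56773 = 1.30887 ≈ 1.3089 bits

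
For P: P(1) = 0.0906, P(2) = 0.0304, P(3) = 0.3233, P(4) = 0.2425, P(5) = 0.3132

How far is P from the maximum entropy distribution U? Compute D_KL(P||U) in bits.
0.3080 bits

U(i) = 1/5 for all i

D_KL(P||U) = Σ P(x) log₂(P(x) / (1/5))
           = Σ P(x) log₂(P(x)) + log₂(5)
           = log₂(5) - H(P)

H(P) = -Σ P(x) log₂(P(x)):
  -P(1)·log₂(P(1)) = -(0.0906)·log₂(0.0906) = 0.31387
  -P(2)·log₂(P(2)) = -(0.0304)·log₂(0.0304) = 0.15321
  -P(3)·log₂(P(3)) = -(0.3233)·log₂(0.3233) = 0.52667
  -P(4)·log₂(P(4)) = -(0.2425)·log₂(0.2425) = 0.49566
  -P(5)·log₂(P(5)) = -(0.3132)·log₂(0.3132) = 0.52456
H(P) = 0.31387 + 0.15321 + 0.52667 + 0.49566 + 0.52456 = 2.01397 bits

log₂(5) = 2.32193 bits

D_KL(P||U) = 2.32193 - 2.01397 = 0.30796 ≈ 0.3080 bits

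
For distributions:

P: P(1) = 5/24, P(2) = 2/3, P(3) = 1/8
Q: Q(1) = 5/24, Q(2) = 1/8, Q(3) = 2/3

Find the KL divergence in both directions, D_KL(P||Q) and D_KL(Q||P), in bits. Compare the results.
D_KL(P||Q) = 1.3081 bits, D_KL(Q||P) = 1.3081 bits. The two directions give exactly the same value for this pair.

D_KL(P||Q) = Σ P(x) log₂(P(x)/Q(x))

Computing term by term:
  P(1)·log₂(P(1)/Q(1)) = (5/24)·log₂((5/24)/(5/24)) = 0.00000
  P(2)·log₂(P(2)/Q(2)) = (2/3)·log₂((2/3)/(1/8)) = 1.61002
  P(3)·log₂(P(3)/Q(3)) = (1/8)·log₂((1/8)/(2/3)) = -0.30188

D_KL(P||Q) = 0.00000 + 1.61002 - 0.30188 = 1.30814 ≈ 1.3081 bits

D_KL(Q||P) = Σ Q(x) log₂(Q(x)/P(x))

Computing term by term:
  Q(1)·log₂(Q(1)/P(1)) = (5/24)·log₂((5/24)/(5/24)) = 0.00000
  Q(2)·log₂(Q(2)/P(2)) = (1/8)·log₂((1/8)/(2/3)) = -0.30188
  Q(3)·log₂(Q(3)/P(3)) = (2/3)·log₂((2/3)/(1/8)) = 1.61002

D_KL(Q||P) = 0.00000 - 0.30188 + 1.61002 = 1.30814 ≈ 1.3081 bits

These ARE equal here. Q is P with outcomes relabeled (Q(2) = P(3), Q(3) = P(2)) by a relabeling that is its own inverse, so the two sums contain exactly the same terms in a different order. This is a special case — KL divergence is not symmetric in general: D_KL(P||Q) ≠ D_KL(Q||P) for most P, Q.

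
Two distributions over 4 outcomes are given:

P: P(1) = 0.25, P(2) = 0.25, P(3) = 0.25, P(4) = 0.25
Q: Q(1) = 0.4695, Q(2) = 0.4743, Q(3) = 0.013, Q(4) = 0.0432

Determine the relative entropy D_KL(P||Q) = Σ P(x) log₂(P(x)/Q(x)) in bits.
1.2413 bits

D_KL(P||Q) = Σ P(x) log₂(P(x)/Q(x))

Computing term by term:
  P(1)·log₂(P(1)/Q(1)) = 0.25·log₂(0.25/0.4695) = -0.22730
  P(2)·log₂(P(2)/Q(2)) = 0.25·log₂(0.25/0.4743) = -0.23097
  P(3)·log₂(P(3)/Q(3)) = 0.25·log₂(0.25/0.013) = 1.06634
  P(4)·log₂(P(4)/Q(4)) = 0.25·log₂(0.25/0.0432) = 0.63321

D_KL(P||Q) = -0.22730 - 0.23097 + 1.06634 + 0.63321 = 1.24128 ≈ 1.2413 bits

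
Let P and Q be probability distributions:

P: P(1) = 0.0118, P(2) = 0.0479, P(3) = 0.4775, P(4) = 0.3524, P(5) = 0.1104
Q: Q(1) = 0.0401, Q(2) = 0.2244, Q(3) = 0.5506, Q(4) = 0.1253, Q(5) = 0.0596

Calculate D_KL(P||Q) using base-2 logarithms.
0.3982 bits

D_KL(P||Q) = Σ P(x) log₂(P(x)/Q(x))

Computing term by term:
  P(1)·log₂(P(1)/Q(1)) = 0.0118·log₂(0.0118/0.0401) = -0.02082
  P(2)·log₂(P(2)/Q(2)) = 0.0479·log₂(0.0479/0.2244) = -0.10672
  P(3)·log₂(P(3)/Q(3)) = 0.4775·log₂(0.4775/0.5506) = -0.09813
  P(4)·log₂(P(4)/Q(4)) = 0.3524·log₂(0.3524/0.1253) = 0.52572
  P(5)·log₂(P(5)/Q(5)) = 0.1104·log₂(0.1104/0.0596) = 0.09818

D_KL(P||Q) = -0.02082 - 0.10672 - 0.09813 + 0.52572 + 0.09818 = 0.39823 ≈ 0.3982 bits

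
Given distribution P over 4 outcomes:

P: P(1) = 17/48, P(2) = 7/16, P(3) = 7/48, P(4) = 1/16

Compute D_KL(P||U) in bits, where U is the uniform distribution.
0.2928 bits

U(i) = 1/4 for all i

D_KL(P||U) = Σ P(x) log₂(P(x) / (1/4))
           = Σ P(x) log₂(P(x)) + log₂(4)
           = log₂(4) - H(P)

H(P) = -Σ P(x) log₂(P(x)):
  -P(1)·log₂(P(1)) = -(17/48)·log₂(17/48) = 0.53036
  -P(2)·log₂(P(2)) = -(7/16)·log₂(7/16) = 0.52178
  -P(3)·log₂(P(3)) = -(7/48)·log₂(7/48) = 0.40507
  -P(4)·log₂(P(4)) = -(1/16)·log₂(1/16) = 0.25000
H(P) = 0.53036 + 0.52178 + 0.40507 + 0.25000 = 1.70721 bits

log₂(4) = 2.00000 bits

D_KL(P||U) = 2.00000 - 1.70721 = 0.29279 ≈ 0.2928 bits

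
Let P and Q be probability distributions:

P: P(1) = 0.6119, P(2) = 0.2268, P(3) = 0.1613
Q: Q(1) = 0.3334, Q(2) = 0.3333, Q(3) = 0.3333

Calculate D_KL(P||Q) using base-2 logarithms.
0.2412 bits

D_KL(P||Q) = Σ P(x) log₂(P(x)/Q(x))

Computing term by term:
  P(1)·log₂(P(1)/Q(1)) = 0.6119·log₂(0.6119/0.3334) = 0.53605
  P(2)·log₂(P(2)/Q(2)) = 0.2268·log₂(0.2268/0.3333) = -0.12596
  P(3)·log₂(P(3)/Q(3)) = 0.1613·log₂(0.1613/0.3333) = -0.16889

D_KL(P||Q) = 0.53605 - 0.12596 - 0.16889 = 0.24120 ≈ 0.2412 bits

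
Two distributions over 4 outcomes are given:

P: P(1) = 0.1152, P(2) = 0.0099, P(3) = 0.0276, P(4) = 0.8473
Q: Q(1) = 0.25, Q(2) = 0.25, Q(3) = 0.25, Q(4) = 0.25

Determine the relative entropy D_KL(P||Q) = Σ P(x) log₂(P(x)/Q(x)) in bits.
1.2294 bits

D_KL(P||Q) = Σ P(x) log₂(P(x)/Q(x))

Computing term by term:
  P(1)·log₂(P(1)/Q(1)) = 0.1152·log₂(0.1152/0.25) = -0.12877
  P(2)·log₂(P(2)/Q(2)) = 0.0099·log₂(0.0099/0.25) = -0.04612
  P(3)·log₂(P(3)/Q(3)) = 0.0276·log₂(0.0276/0.25) = -0.08775
  P(4)·log₂(P(4)/Q(4)) = 0.8473·log₂(0.8473/0.25) = 1.49205

D_KL(P||Q) = -0.12877 - 0.04612 - 0.08775 + 1.49205 = 1.22941 ≈ 1.2294 bits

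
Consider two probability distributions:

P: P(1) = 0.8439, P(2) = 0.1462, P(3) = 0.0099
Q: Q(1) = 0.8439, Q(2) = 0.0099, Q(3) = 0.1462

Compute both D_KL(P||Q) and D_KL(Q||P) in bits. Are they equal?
D_KL(P||Q) = 0.5294 bits, D_KL(Q||P) = 0.5294 bits. Yes, in this case they are equal (although KL divergence is not symmetric in general).

D_KL(P||Q) = Σ P(x) log₂(P(x)/Q(x))

Computing term by term:
  P(1)·log₂(P(1)/Q(1)) = 0.8439·log₂(0.8439/0.8439) = 0.00000
  P(2)·log₂(P(2)/Q(2)) = 0.1462·log₂(0.1462/0.0099) = 0.56790
  P(3)·log₂(P(3)/Q(3)) = 0.0099·log₂(0.0099/0.1462) = -0.03846

D_KL(P||Q) = 0.00000 + 0.56790 - 0.03846 = 0.52944 ≈ 0.5294 bits

D_KL(Q||P) = Σ Q(x) log₂(Q(x)/P(x))

Computing term by term:
  Q(1)·log₂(Q(1)/P(1)) = 0.8439·log₂(0.8439/0.8439) = 0.00000
  Q(2)·log₂(Q(2)/P(2)) = 0.0099·log₂(0.0099/0.1462) = -0.03846
  Q(3)·log₂(Q(3)/P(3)) = 0.1462·log₂(0.1462/0.0099) = 0.56790

D_KL(Q||P) = 0.00000 - 0.03846 + 0.56790 = 0.52944 ≈ 0.5294 bits

These ARE equal here. Q is P with outcomes relabeled (Q(2) = P(3), Q(3) = P(2)) by a relabeling that is its own inverse, so the two sums contain exactly the same terms in a different order. This is a special case — KL divergence is not symmetric in general: D_KL(P||Q) ≠ D_KL(Q||P) for most P, Q.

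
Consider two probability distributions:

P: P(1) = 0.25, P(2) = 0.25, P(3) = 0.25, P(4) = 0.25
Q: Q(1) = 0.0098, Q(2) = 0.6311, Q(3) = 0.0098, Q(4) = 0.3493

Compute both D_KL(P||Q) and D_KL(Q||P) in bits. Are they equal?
D_KL(P||Q) = 1.8819 bits, D_KL(Q||P) = 0.9201 bits. No, they are not equal.

D_KL(P||Q) = Σ P(x) log₂(P(x)/Q(x))

Computing term by term:
  P(1)·log₂(P(1)/Q(1)) = 0.25·log₂(0.25/0.0098) = 1.16825
  P(2)·log₂(P(2)/Q(2)) = 0.25·log₂(0.25/0.6311) = -0.33399
  P(3)·log₂(P(3)/Q(3)) = 0.25·log₂(0.25/0.0098) = 1.16825
  P(4)·log₂(P(4)/Q(4)) = 0.25·log₂(0.25/0.3493) = -0.12063

D_KL(P||Q) = 1.16825 - 0.33399 + 1.16825 - 0.12063 = 1.88188 ≈ 1.8819 bits

D_KL(Q||P) = Σ Q(x) log₂(Q(x)/P(x))

Computing term by term:
  Q(1)·log₂(Q(1)/P(1)) = 0.0098·log₂(0.0098/0.25) = -0.04580
  Q(2)·log₂(Q(2)/P(2)) = 0.6311·log₂(0.6311/0.25) = 0.84311
  Q(3)·log₂(Q(3)/P(3)) = 0.0098·log₂(0.0098/0.25) = -0.04580
  Q(4)·log₂(Q(4)/P(4)) = 0.3493·log₂(0.3493/0.25) = 0.16855

D_KL(Q||P) = -0.04580 + 0.84311 - 0.04580 + 0.16855 = 0.92006 ≈ 0.9201 bits

These are NOT equal (difference: 0.9618 bits). KL divergence is asymmetric: D_KL(P||Q) ≠ D_KL(Q||P) in general.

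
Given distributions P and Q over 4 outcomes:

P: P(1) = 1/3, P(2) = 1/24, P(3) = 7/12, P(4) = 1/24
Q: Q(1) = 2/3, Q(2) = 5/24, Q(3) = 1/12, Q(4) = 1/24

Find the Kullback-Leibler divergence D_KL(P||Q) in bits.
1.2075 bits

D_KL(P||Q) = Σ P(x) log₂(P(x)/Q(x))

Computing term by term:
  P(1)·log₂(P(1)/Q(1)) = (1/3)·log₂((1/3)/(2/3)) = -0.33333
  P(2)·log₂(P(2)/Q(2)) = (1/24)·log₂((1/24)/(5/24)) = -0.09675
  P(3)·log₂(P(3)/Q(3)) = (7/12)·log₂((7/12)/(1/12)) = 1.63762
  P(4)·log₂(P(4)/Q(4)) = (1/24)·log₂((1/24)/(1/24)) = 0.00000

D_KL(P||Q) = -0.33333 - 0.09675 + 1.63762 + 0.00000 = 1.20754 ≈ 1.2075 bits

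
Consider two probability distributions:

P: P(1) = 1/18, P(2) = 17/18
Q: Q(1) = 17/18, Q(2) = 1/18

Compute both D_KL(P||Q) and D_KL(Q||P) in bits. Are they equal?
D_KL(P||Q) = 3.6333 bits, D_KL(Q||P) = 3.6333 bits. Yes, in this case they are equal (although KL divergence is not symmetric in general).

D_KL(P||Q) = Σ P(x) log₂(P(x)/Q(x))

Computing term by term:
  P(1)·log₂(P(1)/Q(1)) = (1/18)·log₂((1/18)/(17/18)) = -0.22708
  P(2)·log₂(P(2)/Q(2)) = (17/18)·log₂((17/18)/(1/18)) = 3.86038

D_KL(P||Q) = -0.22708 + 3.86038 = 3.63330 ≈ 3.6333 bits

D_KL(Q||P) = Σ Q(x) log₂(Q(x)/P(x))

Computing term by term:
  Q(1)·log₂(Q(1)/P(1)) = (17/18)·log₂((17/18)/(1/18)) = 3.86038
  Q(2)·log₂(Q(2)/P(2)) = (1/18)·log₂((1/18)/(17/18)) = -0.22708

D_KL(Q||P) = 3.86038 - 0.22708 = 3.63330 ≈ 3.6333 bits

These ARE equal here. Q is P with outcomes relabeled (Q(1) = P(2), Q(2) = P(1)) by a relabeling that is its own inverse, so the two sums contain exactly the same terms in a different order. This is a special case — KL divergence is not symmetric in general: D_KL(P||Q) ≠ D_KL(Q||P) for most P, Q.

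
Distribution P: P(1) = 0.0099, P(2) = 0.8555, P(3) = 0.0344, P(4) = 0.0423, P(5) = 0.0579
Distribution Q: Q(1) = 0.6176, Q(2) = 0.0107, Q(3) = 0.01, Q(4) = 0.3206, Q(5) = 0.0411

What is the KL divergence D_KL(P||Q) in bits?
5.3150 bits

D_KL(P||Q) = Σ P(x) log₂(P(x)/Q(x))

Computing term by term:
  P(1)·log₂(P(1)/Q(1)) = 0.0099·log₂(0.0099/0.6176) = -0.05903
  P(2)·log₂(P(2)/Q(2)) = 0.8555·log₂(0.8555/0.0107) = 5.40769
  P(3)·log₂(P(3)/Q(3)) = 0.0344·log₂(0.0344/0.01) = 0.06131
  P(4)·log₂(P(4)/Q(4)) = 0.0423·log₂(0.0423/0.3206) = -0.12360
  P(5)·log₂(P(5)/Q(5)) = 0.0579·log₂(0.0579/0.0411) = 0.02863

D_KL(P||Q) = -0.05903 + 5.40769 + 0.06131 - 0.12360 + 0.02863 = 5.31500 ≈ 5.3150 bits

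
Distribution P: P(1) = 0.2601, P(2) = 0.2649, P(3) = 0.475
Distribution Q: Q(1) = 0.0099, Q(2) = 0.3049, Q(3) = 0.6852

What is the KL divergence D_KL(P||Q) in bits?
0.9217 bits

D_KL(P||Q) = Σ P(x) log₂(P(x)/Q(x))

Computing term by term:
  P(1)·log₂(P(1)/Q(1)) = 0.2601·log₂(0.2601/0.0099) = 1.22650
  P(2)·log₂(P(2)/Q(2)) = 0.2649·log₂(0.2649/0.3049) = -0.05375
  P(3)·log₂(P(3)/Q(3)) = 0.475·log₂(0.475/0.6852) = -0.25108

D_KL(P||Q) = 1.22650 - 0.05375 - 0.25108 = 0.92167 ≈ 0.9217 bits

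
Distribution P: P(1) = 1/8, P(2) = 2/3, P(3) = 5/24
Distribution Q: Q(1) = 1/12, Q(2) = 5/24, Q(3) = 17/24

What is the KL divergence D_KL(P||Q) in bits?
0.8240 bits

D_KL(P||Q) = Σ P(x) log₂(P(x)/Q(x))

Computing term by term:
  P(1)·log₂(P(1)/Q(1)) = (1/8)·log₂((1/8)/(1/12)) = 0.07312
  P(2)·log₂(P(2)/Q(2)) = (2/3)·log₂((2/3)/(5/24)) = 1.11871
  P(3)·log₂(P(3)/Q(3)) = (5/24)·log₂((5/24)/(17/24)) = -0.36782

D_KL(P||Q) = 0.07312 + 1.11871 - 0.36782 = 0.82401 ≈ 0.8240 bits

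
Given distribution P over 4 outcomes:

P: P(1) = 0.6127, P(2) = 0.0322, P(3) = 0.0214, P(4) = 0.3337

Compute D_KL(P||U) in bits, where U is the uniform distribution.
0.7603 bits

U(i) = 1/4 for all i

D_KL(P||U) = Σ P(x) log₂(P(x) / (1/4))
           = Σ P(x) log₂(P(x)) + log₂(4)
           = log₂(4) - H(P)

H(P) = -Σ P(x) log₂(P(x)):
  -P(1)·log₂(P(1)) = -(0.6127)·log₂(0.6127) = 0.43302
  -P(2)·log₂(P(2)) = -(0.0322)·log₂(0.0322) = 0.15961
  -P(3)·log₂(P(3)) = -(0.0214)·log₂(0.0214) = 0.11869
  -P(4)·log₂(P(4)) = -(0.3337)·log₂(0.3337) = 0.52837
H(P) = 0.43302 + 0.15961 + 0.11869 + 0.52837 = 1.23969 bits

log₂(4) = 2.00000 bits

D_KL(P||U) = 2.00000 - 1.23969 = 0.76031 ≈ 0.7603 bits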